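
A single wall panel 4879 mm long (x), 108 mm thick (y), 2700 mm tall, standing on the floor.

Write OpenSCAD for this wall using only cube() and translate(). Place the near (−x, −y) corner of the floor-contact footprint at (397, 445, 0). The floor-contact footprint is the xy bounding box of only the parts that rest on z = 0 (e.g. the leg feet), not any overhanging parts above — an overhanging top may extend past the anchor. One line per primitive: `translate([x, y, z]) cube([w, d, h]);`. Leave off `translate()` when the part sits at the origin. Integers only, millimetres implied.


translate([397, 445, 0]) cube([4879, 108, 2700]);


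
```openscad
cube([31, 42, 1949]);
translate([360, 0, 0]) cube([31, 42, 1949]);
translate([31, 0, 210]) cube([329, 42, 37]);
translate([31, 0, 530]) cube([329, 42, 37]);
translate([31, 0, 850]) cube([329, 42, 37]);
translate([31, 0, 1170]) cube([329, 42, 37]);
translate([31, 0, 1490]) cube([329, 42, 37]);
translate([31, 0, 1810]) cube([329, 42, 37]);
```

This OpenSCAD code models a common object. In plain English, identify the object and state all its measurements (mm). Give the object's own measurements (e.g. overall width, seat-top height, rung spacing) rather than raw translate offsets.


A straight ladder. Two 31×42 mm vertical rails, 1949 mm tall, stand 391 mm apart (outside-to-outside) with their front faces coplanar on the −y side. 6 rungs, each 42 mm deep and 37 mm tall, span between the inner faces of the rails, front faces flush with the rails. The lowest rung's underside is at z = 210 mm and rungs are spaced 320 mm apart (underside to underside).


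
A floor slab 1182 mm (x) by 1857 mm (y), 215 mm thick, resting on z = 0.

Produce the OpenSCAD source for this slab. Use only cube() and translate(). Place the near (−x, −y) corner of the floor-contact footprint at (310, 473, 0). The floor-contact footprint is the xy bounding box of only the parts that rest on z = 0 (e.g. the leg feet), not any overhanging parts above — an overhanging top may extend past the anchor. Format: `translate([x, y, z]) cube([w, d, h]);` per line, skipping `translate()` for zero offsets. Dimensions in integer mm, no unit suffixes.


translate([310, 473, 0]) cube([1182, 1857, 215]);


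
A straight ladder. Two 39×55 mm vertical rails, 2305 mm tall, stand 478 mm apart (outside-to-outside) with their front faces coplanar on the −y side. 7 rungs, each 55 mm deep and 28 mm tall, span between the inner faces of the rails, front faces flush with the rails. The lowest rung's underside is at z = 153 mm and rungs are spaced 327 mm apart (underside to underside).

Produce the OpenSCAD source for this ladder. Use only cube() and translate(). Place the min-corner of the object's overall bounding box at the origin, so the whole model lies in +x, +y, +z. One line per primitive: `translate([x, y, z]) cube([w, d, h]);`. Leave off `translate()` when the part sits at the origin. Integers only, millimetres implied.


// rung span = 478 - 2*39 = 400
// rung[k] z = 153 + k*327
cube([39, 55, 2305]);
translate([439, 0, 0]) cube([39, 55, 2305]);
translate([39, 0, 153]) cube([400, 55, 28]);
translate([39, 0, 480]) cube([400, 55, 28]);
translate([39, 0, 807]) cube([400, 55, 28]);
translate([39, 0, 1134]) cube([400, 55, 28]);
translate([39, 0, 1461]) cube([400, 55, 28]);
translate([39, 0, 1788]) cube([400, 55, 28]);
translate([39, 0, 2115]) cube([400, 55, 28]);


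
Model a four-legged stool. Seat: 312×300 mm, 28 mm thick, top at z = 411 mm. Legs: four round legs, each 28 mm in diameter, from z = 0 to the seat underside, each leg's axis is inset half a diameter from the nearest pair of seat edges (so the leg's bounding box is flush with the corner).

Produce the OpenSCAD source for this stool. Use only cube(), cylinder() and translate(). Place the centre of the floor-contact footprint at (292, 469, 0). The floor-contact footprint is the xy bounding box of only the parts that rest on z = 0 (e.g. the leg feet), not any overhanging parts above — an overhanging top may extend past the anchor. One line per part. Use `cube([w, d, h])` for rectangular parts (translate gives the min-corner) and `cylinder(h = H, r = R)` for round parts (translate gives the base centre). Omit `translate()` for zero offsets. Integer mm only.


translate([136, 319, 383]) cube([312, 300, 28]);
translate([150, 333, 0]) cylinder(h = 383, r = 14);
translate([434, 333, 0]) cylinder(h = 383, r = 14);
translate([150, 605, 0]) cylinder(h = 383, r = 14);
translate([434, 605, 0]) cylinder(h = 383, r = 14);


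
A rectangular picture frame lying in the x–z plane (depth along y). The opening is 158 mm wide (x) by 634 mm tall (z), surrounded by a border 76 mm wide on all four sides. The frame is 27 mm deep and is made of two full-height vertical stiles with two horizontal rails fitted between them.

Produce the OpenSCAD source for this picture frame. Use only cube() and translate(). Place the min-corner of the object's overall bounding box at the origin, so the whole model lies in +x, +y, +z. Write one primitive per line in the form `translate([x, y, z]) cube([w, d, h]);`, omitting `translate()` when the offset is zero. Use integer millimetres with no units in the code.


cube([76, 27, 786]);
translate([234, 0, 0]) cube([76, 27, 786]);
translate([76, 0, 0]) cube([158, 27, 76]);
translate([76, 0, 710]) cube([158, 27, 76]);


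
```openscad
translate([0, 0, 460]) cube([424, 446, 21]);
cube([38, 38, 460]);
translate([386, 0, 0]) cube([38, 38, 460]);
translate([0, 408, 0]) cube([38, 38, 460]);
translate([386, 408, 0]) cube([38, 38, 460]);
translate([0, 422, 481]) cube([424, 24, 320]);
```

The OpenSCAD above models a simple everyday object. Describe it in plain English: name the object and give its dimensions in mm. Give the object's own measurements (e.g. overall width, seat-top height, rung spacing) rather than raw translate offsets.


A chair. The seat is a 424×446×21 mm slab with its top at z = 481 mm, on four 38×38 mm corner legs (flush with the seat edges, standing on z = 0). A flat backrest 24 mm thick, 320 mm tall, spans the full seat width and rises from the seat top along its +y edge, rear face flush with the rear of the seat.


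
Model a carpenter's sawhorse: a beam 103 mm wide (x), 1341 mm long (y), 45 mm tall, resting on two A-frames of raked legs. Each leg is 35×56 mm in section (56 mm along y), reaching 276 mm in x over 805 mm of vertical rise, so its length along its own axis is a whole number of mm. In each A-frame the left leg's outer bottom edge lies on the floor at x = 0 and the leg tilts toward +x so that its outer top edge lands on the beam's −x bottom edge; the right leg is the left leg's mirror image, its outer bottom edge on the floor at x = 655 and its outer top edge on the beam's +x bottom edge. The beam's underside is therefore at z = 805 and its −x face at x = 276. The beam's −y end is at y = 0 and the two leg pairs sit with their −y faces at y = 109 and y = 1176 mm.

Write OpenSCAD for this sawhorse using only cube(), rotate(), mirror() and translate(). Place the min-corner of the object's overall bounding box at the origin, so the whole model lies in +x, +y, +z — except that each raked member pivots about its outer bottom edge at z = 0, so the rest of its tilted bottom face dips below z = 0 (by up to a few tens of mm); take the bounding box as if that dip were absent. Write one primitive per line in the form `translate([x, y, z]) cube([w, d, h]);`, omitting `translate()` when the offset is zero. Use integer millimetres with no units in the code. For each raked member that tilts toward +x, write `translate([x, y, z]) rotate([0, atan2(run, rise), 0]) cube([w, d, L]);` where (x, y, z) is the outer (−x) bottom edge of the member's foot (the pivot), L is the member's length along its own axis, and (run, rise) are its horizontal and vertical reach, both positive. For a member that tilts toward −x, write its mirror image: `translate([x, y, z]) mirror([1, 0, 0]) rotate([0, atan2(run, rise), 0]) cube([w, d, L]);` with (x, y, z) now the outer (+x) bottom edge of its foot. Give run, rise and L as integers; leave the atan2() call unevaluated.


translate([276, 0, 805]) cube([103, 1341, 45]);
translate([0, 109, 0]) rotate([0, atan2(276, 805), 0]) cube([35, 56, 851]);
translate([655, 109, 0]) mirror([1, 0, 0]) rotate([0, atan2(276, 805), 0]) cube([35, 56, 851]);
translate([0, 1176, 0]) rotate([0, atan2(276, 805), 0]) cube([35, 56, 851]);
translate([655, 1176, 0]) mirror([1, 0, 0]) rotate([0, atan2(276, 805), 0]) cube([35, 56, 851]);


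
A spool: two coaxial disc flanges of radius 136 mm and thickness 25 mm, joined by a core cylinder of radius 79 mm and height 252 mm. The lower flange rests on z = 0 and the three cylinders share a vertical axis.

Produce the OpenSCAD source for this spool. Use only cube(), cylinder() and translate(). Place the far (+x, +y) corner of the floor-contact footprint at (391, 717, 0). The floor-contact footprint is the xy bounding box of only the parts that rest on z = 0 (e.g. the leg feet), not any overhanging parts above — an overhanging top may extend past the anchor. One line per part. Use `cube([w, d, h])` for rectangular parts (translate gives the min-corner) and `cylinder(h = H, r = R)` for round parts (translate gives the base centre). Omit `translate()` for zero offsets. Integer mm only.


translate([255, 581, 0]) cylinder(h = 25, r = 136);
translate([255, 581, 25]) cylinder(h = 252, r = 79);
translate([255, 581, 277]) cylinder(h = 25, r = 136);


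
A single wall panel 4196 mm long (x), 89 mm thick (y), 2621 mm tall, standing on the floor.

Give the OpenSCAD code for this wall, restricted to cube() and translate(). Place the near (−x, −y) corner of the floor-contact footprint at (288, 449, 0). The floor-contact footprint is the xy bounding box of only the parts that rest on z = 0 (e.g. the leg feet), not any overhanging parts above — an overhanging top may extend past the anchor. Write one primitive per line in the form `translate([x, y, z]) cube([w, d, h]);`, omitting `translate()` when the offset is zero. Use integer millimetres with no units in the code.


translate([288, 449, 0]) cube([4196, 89, 2621]);


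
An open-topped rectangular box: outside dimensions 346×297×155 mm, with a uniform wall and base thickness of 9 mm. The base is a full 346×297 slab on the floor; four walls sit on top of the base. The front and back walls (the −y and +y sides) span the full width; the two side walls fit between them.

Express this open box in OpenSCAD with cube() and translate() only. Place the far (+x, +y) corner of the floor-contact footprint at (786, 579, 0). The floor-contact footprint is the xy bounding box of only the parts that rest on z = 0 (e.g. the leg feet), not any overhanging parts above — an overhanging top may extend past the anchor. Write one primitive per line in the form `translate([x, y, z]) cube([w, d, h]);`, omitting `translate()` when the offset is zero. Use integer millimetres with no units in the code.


translate([440, 282, 0]) cube([346, 297, 9]);
translate([440, 282, 9]) cube([346, 9, 146]);
translate([440, 570, 9]) cube([346, 9, 146]);
translate([440, 291, 9]) cube([9, 279, 146]);
translate([777, 291, 9]) cube([9, 279, 146]);


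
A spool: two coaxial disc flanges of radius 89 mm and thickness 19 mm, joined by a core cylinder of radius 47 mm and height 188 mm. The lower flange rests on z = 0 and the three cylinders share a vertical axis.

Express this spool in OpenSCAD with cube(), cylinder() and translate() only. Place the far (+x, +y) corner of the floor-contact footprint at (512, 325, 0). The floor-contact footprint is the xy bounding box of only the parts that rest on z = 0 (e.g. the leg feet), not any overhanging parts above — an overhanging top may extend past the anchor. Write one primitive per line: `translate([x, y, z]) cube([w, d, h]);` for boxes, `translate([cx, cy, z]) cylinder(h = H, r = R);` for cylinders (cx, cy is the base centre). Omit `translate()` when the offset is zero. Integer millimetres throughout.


translate([423, 236, 0]) cylinder(h = 19, r = 89);
translate([423, 236, 19]) cylinder(h = 188, r = 47);
translate([423, 236, 207]) cylinder(h = 19, r = 89);


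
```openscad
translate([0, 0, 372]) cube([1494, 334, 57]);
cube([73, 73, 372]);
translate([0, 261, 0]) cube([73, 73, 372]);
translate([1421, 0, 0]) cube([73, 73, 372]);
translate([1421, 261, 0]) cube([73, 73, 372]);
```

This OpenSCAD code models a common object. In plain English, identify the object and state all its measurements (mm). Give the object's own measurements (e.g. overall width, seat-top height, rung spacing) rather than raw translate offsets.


A long wooden bench with a 1494 mm (x) × 334 mm (y) seat, 57 mm thick, its top surface 429 mm above the floor. Four 73 mm square legs at the seat corners, flush with the edges, run from z = 0 to the seat underside.


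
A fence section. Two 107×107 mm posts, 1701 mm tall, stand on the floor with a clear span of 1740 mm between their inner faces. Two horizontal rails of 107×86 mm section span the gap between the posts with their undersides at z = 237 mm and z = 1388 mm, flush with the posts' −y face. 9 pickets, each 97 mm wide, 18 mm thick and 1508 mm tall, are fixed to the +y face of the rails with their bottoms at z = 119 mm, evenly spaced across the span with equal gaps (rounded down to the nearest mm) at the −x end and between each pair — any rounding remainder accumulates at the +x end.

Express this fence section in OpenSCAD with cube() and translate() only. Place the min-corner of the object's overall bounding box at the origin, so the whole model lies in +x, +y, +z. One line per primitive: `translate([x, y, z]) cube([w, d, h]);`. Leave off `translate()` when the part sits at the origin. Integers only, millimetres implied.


cube([107, 107, 1701]);
translate([1847, 0, 0]) cube([107, 107, 1701]);
translate([107, 0, 237]) cube([1740, 107, 86]);
translate([107, 0, 1388]) cube([1740, 107, 86]);
translate([193, 107, 119]) cube([97, 18, 1508]);
translate([376, 107, 119]) cube([97, 18, 1508]);
translate([559, 107, 119]) cube([97, 18, 1508]);
translate([742, 107, 119]) cube([97, 18, 1508]);
translate([925, 107, 119]) cube([97, 18, 1508]);
translate([1108, 107, 119]) cube([97, 18, 1508]);
translate([1291, 107, 119]) cube([97, 18, 1508]);
translate([1474, 107, 119]) cube([97, 18, 1508]);
translate([1657, 107, 119]) cube([97, 18, 1508]);


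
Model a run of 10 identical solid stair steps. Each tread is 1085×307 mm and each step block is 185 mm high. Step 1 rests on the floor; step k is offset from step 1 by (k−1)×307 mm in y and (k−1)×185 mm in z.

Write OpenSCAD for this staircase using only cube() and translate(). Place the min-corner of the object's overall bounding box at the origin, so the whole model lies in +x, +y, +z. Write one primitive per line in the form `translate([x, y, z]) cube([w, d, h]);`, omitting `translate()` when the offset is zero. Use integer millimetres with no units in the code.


cube([1085, 307, 185]);
translate([0, 307, 185]) cube([1085, 307, 185]);
translate([0, 614, 370]) cube([1085, 307, 185]);
translate([0, 921, 555]) cube([1085, 307, 185]);
translate([0, 1228, 740]) cube([1085, 307, 185]);
translate([0, 1535, 925]) cube([1085, 307, 185]);
translate([0, 1842, 1110]) cube([1085, 307, 185]);
translate([0, 2149, 1295]) cube([1085, 307, 185]);
translate([0, 2456, 1480]) cube([1085, 307, 185]);
translate([0, 2763, 1665]) cube([1085, 307, 185]);


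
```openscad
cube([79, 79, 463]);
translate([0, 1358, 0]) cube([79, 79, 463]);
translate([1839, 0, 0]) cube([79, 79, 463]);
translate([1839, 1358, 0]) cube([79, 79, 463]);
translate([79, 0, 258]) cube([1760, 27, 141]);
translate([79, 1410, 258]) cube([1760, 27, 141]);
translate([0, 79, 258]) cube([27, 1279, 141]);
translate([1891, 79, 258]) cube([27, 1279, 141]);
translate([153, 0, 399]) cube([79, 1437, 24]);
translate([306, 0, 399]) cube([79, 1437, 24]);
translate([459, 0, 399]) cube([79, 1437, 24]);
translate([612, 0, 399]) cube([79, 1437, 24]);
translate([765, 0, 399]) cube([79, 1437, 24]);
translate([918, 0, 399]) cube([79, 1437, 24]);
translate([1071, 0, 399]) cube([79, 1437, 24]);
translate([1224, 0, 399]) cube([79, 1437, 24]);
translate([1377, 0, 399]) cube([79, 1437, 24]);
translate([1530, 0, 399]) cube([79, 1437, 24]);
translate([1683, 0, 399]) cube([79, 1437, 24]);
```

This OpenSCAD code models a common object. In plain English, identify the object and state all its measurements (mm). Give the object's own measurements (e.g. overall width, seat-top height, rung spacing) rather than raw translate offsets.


A bed frame 1918 mm long (x) by 1437 mm wide (y). Four 79×79 mm corner posts, 463 mm tall, at the corners of the footprint. Four rails of 27 mm thickness and 141 mm height run between adjacent posts with their undersides at z = 258 mm, their outer faces flush with the outside of the frame (the two x-running rails run between the posts' inner faces; the two y-running rails run between the posts' inner faces). 11 slats, each 79 mm wide (x) and 24 mm thick, lie across the top of the two x-running rails, running the full 1437 mm width of the frame in y; along x they sit between the end posts with a 74 mm gap after the −x posts and between neighbouring slats, leaving 77 mm before the +x posts.


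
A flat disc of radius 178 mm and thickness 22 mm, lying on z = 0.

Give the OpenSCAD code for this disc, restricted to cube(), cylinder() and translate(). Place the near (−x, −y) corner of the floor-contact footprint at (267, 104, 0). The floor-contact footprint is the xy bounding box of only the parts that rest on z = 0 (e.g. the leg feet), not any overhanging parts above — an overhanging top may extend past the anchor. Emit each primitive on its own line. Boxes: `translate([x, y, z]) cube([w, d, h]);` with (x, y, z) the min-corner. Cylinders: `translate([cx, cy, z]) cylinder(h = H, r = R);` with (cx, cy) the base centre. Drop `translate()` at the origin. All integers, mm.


translate([445, 282, 0]) cylinder(h = 22, r = 178);


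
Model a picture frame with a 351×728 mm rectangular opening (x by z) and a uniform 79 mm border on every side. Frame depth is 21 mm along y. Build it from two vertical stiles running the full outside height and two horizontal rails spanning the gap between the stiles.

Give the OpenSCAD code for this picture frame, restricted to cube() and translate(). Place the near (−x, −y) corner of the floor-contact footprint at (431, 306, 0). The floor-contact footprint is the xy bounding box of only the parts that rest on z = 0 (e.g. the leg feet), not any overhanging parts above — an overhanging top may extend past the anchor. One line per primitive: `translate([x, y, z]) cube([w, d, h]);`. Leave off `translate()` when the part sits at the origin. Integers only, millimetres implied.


translate([431, 306, 0]) cube([79, 21, 886]);
translate([861, 306, 0]) cube([79, 21, 886]);
translate([510, 306, 0]) cube([351, 21, 79]);
translate([510, 306, 807]) cube([351, 21, 79]);


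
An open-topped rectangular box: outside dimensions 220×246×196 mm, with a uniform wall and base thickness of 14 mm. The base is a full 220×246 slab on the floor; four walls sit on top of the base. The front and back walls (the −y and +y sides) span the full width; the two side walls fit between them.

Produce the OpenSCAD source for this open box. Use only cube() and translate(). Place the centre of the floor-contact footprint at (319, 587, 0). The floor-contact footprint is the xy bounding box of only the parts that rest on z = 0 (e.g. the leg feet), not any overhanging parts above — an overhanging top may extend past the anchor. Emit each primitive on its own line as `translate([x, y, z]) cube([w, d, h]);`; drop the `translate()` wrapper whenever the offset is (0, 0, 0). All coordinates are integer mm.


translate([209, 464, 0]) cube([220, 246, 14]);
translate([209, 464, 14]) cube([220, 14, 182]);
translate([209, 696, 14]) cube([220, 14, 182]);
translate([209, 478, 14]) cube([14, 218, 182]);
translate([415, 478, 14]) cube([14, 218, 182]);


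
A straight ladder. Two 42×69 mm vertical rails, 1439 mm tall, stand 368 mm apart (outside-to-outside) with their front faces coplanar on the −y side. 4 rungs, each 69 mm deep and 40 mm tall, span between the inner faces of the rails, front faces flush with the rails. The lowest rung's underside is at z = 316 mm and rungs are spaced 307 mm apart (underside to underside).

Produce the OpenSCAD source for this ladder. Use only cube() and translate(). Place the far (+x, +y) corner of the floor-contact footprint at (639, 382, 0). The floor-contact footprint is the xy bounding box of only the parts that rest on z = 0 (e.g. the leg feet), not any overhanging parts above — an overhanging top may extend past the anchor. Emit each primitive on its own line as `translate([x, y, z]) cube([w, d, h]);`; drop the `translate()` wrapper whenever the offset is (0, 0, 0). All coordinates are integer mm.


// rung span = 368 - 2*42 = 284
// rung[k] z = 316 + k*307
translate([271, 313, 0]) cube([42, 69, 1439]);
translate([597, 313, 0]) cube([42, 69, 1439]);
translate([313, 313, 316]) cube([284, 69, 40]);
translate([313, 313, 623]) cube([284, 69, 40]);
translate([313, 313, 930]) cube([284, 69, 40]);
translate([313, 313, 1237]) cube([284, 69, 40]);


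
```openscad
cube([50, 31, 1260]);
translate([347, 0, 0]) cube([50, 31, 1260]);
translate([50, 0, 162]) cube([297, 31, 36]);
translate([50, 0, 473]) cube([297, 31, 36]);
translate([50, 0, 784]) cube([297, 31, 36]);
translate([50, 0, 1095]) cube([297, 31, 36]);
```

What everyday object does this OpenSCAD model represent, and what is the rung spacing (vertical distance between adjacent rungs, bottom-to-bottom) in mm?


A ladder. The rung spacing is 311 mm.

Two tall 50×31 posts with 4 short bars between them — a ladder. Adjacent rungs sit at z = 162 and z = 473, so the spacing is 473 − 162 = 311 mm.


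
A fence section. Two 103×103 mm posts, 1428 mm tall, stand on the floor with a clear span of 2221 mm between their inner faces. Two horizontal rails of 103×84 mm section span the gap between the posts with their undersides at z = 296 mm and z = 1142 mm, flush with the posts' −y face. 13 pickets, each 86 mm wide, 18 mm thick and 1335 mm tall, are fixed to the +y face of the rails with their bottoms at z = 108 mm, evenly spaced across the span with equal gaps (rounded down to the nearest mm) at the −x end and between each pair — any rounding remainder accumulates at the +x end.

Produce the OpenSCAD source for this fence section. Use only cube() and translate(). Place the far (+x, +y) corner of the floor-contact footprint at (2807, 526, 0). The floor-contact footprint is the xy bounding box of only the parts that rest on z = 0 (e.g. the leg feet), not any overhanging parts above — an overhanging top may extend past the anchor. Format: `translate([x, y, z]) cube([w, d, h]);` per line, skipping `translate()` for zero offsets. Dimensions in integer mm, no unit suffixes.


translate([380, 423, 0]) cube([103, 103, 1428]);
translate([2704, 423, 0]) cube([103, 103, 1428]);
translate([483, 423, 296]) cube([2221, 103, 84]);
translate([483, 423, 1142]) cube([2221, 103, 84]);
translate([561, 526, 108]) cube([86, 18, 1335]);
translate([725, 526, 108]) cube([86, 18, 1335]);
translate([889, 526, 108]) cube([86, 18, 1335]);
translate([1053, 526, 108]) cube([86, 18, 1335]);
translate([1217, 526, 108]) cube([86, 18, 1335]);
translate([1381, 526, 108]) cube([86, 18, 1335]);
translate([1545, 526, 108]) cube([86, 18, 1335]);
translate([1709, 526, 108]) cube([86, 18, 1335]);
translate([1873, 526, 108]) cube([86, 18, 1335]);
translate([2037, 526, 108]) cube([86, 18, 1335]);
translate([2201, 526, 108]) cube([86, 18, 1335]);
translate([2365, 526, 108]) cube([86, 18, 1335]);
translate([2529, 526, 108]) cube([86, 18, 1335]);


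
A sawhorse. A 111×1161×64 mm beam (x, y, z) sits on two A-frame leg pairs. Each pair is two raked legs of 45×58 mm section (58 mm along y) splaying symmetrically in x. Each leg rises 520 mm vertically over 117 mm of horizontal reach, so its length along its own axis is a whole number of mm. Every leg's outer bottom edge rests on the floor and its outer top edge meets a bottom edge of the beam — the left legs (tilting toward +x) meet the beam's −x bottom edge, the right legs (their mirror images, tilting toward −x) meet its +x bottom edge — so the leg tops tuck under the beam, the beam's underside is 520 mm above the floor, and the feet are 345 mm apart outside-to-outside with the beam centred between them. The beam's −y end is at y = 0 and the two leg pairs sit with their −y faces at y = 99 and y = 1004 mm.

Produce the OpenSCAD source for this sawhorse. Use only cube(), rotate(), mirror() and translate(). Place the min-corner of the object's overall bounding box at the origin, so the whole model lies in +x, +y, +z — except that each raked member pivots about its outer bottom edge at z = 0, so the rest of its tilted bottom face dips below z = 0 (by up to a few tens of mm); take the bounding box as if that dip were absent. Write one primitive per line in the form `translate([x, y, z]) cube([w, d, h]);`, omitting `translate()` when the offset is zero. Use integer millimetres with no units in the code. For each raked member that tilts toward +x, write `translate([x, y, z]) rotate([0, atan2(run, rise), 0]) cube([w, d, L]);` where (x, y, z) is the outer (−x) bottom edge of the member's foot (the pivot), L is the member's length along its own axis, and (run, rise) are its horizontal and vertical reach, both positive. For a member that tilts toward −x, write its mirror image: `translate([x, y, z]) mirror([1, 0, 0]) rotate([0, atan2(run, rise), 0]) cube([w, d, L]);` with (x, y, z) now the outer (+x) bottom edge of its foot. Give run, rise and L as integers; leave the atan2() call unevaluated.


translate([117, 0, 520]) cube([111, 1161, 64]);
translate([0, 99, 0]) rotate([0, atan2(117, 520), 0]) cube([45, 58, 533]);
translate([345, 99, 0]) mirror([1, 0, 0]) rotate([0, atan2(117, 520), 0]) cube([45, 58, 533]);
translate([0, 1004, 0]) rotate([0, atan2(117, 520), 0]) cube([45, 58, 533]);
translate([345, 1004, 0]) mirror([1, 0, 0]) rotate([0, atan2(117, 520), 0]) cube([45, 58, 533]);


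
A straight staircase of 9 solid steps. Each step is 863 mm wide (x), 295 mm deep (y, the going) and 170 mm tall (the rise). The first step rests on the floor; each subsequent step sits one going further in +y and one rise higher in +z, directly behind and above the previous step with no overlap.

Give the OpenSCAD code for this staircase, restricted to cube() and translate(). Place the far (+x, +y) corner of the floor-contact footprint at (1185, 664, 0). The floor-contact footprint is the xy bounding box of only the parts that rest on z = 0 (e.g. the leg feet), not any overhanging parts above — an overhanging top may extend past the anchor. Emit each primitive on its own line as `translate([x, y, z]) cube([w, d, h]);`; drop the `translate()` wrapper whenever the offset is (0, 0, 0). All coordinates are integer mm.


translate([322, 369, 0]) cube([863, 295, 170]);
translate([322, 664, 170]) cube([863, 295, 170]);
translate([322, 959, 340]) cube([863, 295, 170]);
translate([322, 1254, 510]) cube([863, 295, 170]);
translate([322, 1549, 680]) cube([863, 295, 170]);
translate([322, 1844, 850]) cube([863, 295, 170]);
translate([322, 2139, 1020]) cube([863, 295, 170]);
translate([322, 2434, 1190]) cube([863, 295, 170]);
translate([322, 2729, 1360]) cube([863, 295, 170]);


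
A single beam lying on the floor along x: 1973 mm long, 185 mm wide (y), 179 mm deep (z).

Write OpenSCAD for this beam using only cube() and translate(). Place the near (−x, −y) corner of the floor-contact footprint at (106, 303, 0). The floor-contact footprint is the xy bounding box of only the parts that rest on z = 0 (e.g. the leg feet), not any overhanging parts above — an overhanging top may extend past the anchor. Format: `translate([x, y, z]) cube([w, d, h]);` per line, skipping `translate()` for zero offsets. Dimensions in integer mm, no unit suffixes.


translate([106, 303, 0]) cube([1973, 185, 179]);


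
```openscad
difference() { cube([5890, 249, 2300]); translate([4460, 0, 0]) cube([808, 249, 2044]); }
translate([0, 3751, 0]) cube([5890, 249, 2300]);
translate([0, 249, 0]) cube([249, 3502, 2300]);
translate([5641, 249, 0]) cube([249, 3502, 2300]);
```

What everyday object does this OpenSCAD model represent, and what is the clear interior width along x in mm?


A single room. The interior width is 5392 mm.

Four walls enclosing a rectangle with a door in the front wall — a room. Outside width 5890 minus two 249 mm walls gives 5392 mm.


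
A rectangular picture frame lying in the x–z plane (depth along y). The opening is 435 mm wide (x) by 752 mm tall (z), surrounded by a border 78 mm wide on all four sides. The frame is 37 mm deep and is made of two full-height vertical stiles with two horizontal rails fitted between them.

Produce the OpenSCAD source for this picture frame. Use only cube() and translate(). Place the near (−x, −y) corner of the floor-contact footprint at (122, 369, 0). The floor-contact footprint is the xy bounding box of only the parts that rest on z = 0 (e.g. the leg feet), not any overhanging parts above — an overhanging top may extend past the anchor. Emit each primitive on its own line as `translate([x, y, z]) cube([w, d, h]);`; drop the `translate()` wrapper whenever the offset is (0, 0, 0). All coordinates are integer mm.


translate([122, 369, 0]) cube([78, 37, 908]);
translate([635, 369, 0]) cube([78, 37, 908]);
translate([200, 369, 0]) cube([435, 37, 78]);
translate([200, 369, 830]) cube([435, 37, 78]);


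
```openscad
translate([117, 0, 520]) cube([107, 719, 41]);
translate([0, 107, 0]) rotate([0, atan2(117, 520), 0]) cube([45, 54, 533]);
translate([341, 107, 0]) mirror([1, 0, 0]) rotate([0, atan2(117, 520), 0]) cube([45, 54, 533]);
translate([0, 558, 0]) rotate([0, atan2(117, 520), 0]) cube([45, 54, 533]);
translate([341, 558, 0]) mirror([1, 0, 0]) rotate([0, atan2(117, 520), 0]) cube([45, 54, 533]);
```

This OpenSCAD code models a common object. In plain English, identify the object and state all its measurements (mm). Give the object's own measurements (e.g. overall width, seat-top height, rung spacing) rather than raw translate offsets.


A sawhorse. A 107×719×41 mm beam (x, y, z) sits on two A-frame leg pairs. Each pair is two raked legs of 45×54 mm section (54 mm along y) splaying symmetrically in x. Each leg rises 520 mm vertically over 117 mm of horizontal reach and is 533 mm long along its own axis. Every leg's outer bottom edge rests on the floor and its outer top edge meets a bottom edge of the beam — the left legs (tilting toward +x) meet the beam's −x bottom edge, the right legs (their mirror images, tilting toward −x) meet its +x bottom edge — so the leg tops tuck under the beam, the beam's underside is 520 mm above the floor, and the feet are 341 mm apart outside-to-outside with the beam centred between them. The two leg pairs are set in 107 mm from either end of the beam.


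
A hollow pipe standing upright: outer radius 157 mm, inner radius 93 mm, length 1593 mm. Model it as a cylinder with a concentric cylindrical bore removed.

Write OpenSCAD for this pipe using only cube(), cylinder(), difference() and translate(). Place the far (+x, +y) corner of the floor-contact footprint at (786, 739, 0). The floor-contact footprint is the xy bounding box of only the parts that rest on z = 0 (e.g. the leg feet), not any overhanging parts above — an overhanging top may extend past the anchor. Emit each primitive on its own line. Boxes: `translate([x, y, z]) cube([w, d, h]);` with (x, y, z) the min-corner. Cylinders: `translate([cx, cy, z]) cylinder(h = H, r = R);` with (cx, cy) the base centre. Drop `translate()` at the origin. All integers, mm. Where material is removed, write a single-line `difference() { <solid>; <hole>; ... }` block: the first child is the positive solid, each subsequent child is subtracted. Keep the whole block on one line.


difference() { translate([629, 582, 0]) cylinder(h = 1593, r = 157); translate([629, 582, 0]) cylinder(h = 1593, r = 93); }


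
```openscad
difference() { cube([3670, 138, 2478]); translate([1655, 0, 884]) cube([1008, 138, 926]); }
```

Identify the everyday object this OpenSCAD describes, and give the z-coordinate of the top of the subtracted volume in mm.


A wall with a window opening. The window head height is 1810 mm.

A wall with a rectangular opening subtracted — a window. Sill at z = 884, opening 926 mm tall, so the head is at 884 + 926 = 1810 mm.


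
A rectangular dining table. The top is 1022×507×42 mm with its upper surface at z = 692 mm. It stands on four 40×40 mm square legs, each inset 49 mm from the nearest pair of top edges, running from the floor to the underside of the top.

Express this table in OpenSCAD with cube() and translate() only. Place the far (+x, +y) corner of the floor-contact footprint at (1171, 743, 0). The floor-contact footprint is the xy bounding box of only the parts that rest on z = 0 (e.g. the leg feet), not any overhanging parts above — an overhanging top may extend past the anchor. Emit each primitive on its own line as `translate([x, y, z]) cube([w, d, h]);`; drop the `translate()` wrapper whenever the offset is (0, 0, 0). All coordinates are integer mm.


translate([198, 285, 650]) cube([1022, 507, 42]);
translate([247, 334, 0]) cube([40, 40, 650]);
translate([1131, 334, 0]) cube([40, 40, 650]);
translate([247, 703, 0]) cube([40, 40, 650]);
translate([1131, 703, 0]) cube([40, 40, 650]);


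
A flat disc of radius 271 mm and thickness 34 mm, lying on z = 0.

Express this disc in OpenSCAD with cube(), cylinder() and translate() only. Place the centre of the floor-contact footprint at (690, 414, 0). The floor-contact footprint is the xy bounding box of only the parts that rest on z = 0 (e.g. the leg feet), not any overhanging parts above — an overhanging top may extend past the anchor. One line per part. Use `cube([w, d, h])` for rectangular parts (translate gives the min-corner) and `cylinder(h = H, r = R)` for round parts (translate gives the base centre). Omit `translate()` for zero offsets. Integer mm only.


translate([690, 414, 0]) cylinder(h = 34, r = 271);


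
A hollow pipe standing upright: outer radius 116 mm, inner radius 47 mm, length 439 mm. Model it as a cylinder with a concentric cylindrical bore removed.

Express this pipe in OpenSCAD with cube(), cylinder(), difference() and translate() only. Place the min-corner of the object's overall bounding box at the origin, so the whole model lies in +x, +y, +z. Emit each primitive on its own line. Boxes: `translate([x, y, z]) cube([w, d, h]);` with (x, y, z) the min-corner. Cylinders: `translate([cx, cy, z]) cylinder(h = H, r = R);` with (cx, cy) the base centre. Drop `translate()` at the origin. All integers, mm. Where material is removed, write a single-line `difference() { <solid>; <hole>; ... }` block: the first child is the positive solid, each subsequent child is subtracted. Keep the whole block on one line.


difference() { translate([116, 116, 0]) cylinder(h = 439, r = 116); translate([116, 116, 0]) cylinder(h = 439, r = 47); }


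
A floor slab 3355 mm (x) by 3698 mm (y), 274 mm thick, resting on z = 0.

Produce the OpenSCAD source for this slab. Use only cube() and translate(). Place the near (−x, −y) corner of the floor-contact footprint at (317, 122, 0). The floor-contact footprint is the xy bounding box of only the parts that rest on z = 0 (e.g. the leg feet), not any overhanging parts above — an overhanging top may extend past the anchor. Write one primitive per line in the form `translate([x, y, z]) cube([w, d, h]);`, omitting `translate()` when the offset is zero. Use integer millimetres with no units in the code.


translate([317, 122, 0]) cube([3355, 3698, 274]);


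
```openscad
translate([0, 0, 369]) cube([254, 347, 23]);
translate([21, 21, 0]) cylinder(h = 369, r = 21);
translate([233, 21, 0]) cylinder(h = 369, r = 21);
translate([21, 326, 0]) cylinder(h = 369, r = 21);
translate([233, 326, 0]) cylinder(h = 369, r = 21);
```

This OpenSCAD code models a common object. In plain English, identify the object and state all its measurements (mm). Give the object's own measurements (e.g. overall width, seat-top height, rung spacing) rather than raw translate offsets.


A four-legged stool. The seat is a 254×347×23 mm slab whose top surface is at z = 392 mm; four round legs, each 42 mm in diameter, run from the floor (z = 0) to the underside of the seat, each leg's axis is inset half a diameter from the nearest pair of seat edges (so the leg's bounding box is flush with the corner).


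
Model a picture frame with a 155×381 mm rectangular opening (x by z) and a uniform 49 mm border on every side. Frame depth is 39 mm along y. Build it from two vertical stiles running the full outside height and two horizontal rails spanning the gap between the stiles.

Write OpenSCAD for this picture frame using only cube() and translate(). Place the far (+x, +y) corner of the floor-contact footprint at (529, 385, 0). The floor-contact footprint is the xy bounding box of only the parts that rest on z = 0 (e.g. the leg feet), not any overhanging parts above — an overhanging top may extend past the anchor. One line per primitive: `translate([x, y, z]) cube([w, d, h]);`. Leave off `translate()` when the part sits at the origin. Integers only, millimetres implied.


translate([276, 346, 0]) cube([49, 39, 479]);
translate([480, 346, 0]) cube([49, 39, 479]);
translate([325, 346, 0]) cube([155, 39, 49]);
translate([325, 346, 430]) cube([155, 39, 49]);


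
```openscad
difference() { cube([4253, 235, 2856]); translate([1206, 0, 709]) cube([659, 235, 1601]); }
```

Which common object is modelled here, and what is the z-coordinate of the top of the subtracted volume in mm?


A wall with a window opening. The window head height is 2310 mm.

A wall with a rectangular opening subtracted — a window. Sill at z = 709, opening 1601 mm tall, so the head is at 709 + 1601 = 2310 mm.


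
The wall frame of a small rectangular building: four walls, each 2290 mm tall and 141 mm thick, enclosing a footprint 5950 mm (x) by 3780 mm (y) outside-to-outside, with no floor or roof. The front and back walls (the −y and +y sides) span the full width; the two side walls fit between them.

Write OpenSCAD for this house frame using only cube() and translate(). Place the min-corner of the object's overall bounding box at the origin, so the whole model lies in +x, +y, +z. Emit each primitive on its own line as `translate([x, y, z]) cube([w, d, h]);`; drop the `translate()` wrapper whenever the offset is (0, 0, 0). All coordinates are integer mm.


cube([5950, 141, 2290]);
translate([0, 3639, 0]) cube([5950, 141, 2290]);
translate([0, 141, 0]) cube([141, 3498, 2290]);
translate([5809, 141, 0]) cube([141, 3498, 2290]);


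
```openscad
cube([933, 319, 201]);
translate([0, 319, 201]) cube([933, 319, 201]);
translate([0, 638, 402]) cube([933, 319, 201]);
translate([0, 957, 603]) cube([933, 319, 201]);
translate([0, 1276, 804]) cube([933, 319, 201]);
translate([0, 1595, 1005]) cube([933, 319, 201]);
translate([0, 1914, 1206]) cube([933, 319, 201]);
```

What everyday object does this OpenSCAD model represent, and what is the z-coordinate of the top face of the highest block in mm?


A staircase. The total rise is 1407 mm.

7 identical blocks, each offset up and back from the previous — a staircase. Each step is 201 mm tall and there are 7 of them, so the total rise is 7 × 201 = 1407 mm.


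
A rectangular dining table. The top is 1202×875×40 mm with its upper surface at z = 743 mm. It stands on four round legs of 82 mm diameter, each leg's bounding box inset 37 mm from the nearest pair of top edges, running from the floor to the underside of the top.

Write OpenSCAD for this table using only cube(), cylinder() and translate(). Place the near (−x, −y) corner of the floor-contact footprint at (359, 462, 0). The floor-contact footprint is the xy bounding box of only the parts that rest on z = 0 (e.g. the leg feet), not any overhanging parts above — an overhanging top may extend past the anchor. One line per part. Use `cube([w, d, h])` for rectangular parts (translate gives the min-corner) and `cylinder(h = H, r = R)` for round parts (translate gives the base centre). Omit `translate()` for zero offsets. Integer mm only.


translate([322, 425, 703]) cube([1202, 875, 40]);
translate([400, 503, 0]) cylinder(h = 703, r = 41);
translate([1446, 503, 0]) cylinder(h = 703, r = 41);
translate([400, 1222, 0]) cylinder(h = 703, r = 41);
translate([1446, 1222, 0]) cylinder(h = 703, r = 41);
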